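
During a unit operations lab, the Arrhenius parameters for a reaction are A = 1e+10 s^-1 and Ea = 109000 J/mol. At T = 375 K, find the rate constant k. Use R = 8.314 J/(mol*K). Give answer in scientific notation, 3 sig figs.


k = A * exp(-Ea/(R*T))
k = 1e+10 * exp(-109000 / (8.314 * 375))
k = 1e+10 * exp(-34.96111)
k = 6.56e-06


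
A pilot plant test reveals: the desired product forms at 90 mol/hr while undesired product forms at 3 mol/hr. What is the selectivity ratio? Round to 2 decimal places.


S = desired product rate / undesired product rate
S = 90 / 3
S = 30.00


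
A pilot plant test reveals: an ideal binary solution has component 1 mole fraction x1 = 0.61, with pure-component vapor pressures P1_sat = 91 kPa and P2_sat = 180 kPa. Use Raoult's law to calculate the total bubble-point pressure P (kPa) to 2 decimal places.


P = x1*P1_sat + x2*P2_sat
x2 = 1 - x1 = 1 - 0.61 = 0.39
P = 0.61*91 + 0.39*180
P = 55.51 + 70.2
P = 125.71 kPa


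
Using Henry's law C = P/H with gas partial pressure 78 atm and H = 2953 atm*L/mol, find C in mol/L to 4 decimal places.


C = P / H
C = 78 / 2953
C = 0.0264 mol/L


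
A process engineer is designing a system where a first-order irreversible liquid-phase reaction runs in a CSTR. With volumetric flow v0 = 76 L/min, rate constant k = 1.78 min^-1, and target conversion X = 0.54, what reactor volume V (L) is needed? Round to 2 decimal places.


V = v0 * X / (k * (1 - X))
V = 76 * 0.54 / (1.78 * (1 - 0.54))
V = 41.04 / (1.78 * 0.46)
V = 41.04 / 0.8188
V = 50.12 L


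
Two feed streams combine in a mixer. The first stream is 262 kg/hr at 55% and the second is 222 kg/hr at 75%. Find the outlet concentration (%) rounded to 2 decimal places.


Mass balance on solute: F1*x1 + F2*x2 = F3*x3
F3 = F1 + F2 = 262 + 222 = 484 kg/hr
x3 = (F1*x1 + F2*x2)/F3
x3 = (262*0.55 + 222*0.75) / 484
x3 = 64.17%


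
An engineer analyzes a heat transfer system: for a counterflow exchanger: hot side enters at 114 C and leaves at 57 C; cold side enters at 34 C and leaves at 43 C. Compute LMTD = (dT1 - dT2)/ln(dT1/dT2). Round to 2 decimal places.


dT1 = Th_in - Tc_out = 114 - 43 = 71
dT2 = Th_out - Tc_in = 57 - 34 = 23
LMTD = (dT1 - dT2) / ln(dT1/dT2)
LMTD = (71 - 23) / ln(71/23)
LMTD = 42.58 K


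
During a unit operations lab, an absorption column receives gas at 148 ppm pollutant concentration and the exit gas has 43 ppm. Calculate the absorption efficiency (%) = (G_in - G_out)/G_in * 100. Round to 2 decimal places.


Efficiency = (G_in - G_out) / G_in * 100%
Efficiency = (148 - 43) / 148 * 100
Efficiency = 105 / 148 * 100
Efficiency = 70.95%


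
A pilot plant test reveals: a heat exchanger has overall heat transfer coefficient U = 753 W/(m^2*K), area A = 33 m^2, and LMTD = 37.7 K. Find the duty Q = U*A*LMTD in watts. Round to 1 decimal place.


Q = U * A * LMTD
Q = 753 * 33 * 37.7
Q = 936807.3 W


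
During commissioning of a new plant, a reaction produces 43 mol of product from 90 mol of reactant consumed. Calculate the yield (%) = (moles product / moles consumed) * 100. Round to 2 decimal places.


Yield = (moles product / moles consumed) * 100%
Yield = (43 / 90) * 100
Yield = 0.4778 * 100
Yield = 47.78%


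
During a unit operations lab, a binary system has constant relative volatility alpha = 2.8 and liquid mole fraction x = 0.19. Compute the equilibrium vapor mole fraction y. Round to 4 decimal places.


y = alpha*x / (1 + (alpha-1)*x)
y = 2.8*0.19 / (1 + (2.8-1)*0.19)
y = 0.532 / (1 + 0.342)
y = 0.532 / 1.342
y = 0.3964


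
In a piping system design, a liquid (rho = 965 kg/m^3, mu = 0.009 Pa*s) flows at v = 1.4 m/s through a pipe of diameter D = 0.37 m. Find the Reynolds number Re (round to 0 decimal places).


Re = rho * v * D / mu
Re = 965 * 1.4 * 0.37 / 0.009
Re = 499.87 / 0.009
Re = 55541


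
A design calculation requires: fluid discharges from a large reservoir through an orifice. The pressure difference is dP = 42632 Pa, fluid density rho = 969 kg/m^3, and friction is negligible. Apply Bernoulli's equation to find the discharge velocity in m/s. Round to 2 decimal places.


v = sqrt(2*dP/rho)
v = sqrt(2*42632/969)
v = sqrt(87.991744)
v = 9.38 m/s


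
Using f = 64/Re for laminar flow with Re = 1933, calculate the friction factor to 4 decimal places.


f = 64 / Re
f = 64 / 1933
f = 0.0331


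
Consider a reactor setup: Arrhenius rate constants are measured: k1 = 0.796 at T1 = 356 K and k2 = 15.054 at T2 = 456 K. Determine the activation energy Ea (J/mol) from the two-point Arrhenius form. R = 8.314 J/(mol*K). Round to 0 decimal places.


Ea = R * ln(k2/k1) / (1/T1 - 1/T2)
ln(k2/k1) = ln(15.054/0.796) = 2.9397998
1/T1 - 1/T2 = 1/356 - 1/456 = 0.000616006308
Ea = 8.314 * 2.9397998 / 0.000616006308
Ea = 39677 J/mol


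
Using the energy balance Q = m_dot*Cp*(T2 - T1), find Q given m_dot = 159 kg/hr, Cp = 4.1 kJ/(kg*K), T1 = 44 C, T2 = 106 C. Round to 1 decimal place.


Q = m_dot * Cp * (T2 - T1)
Q = 159 * 4.1 * (106 - 44)
Q = 159 * 4.1 * 62
Q = 40417.8 kJ/hr


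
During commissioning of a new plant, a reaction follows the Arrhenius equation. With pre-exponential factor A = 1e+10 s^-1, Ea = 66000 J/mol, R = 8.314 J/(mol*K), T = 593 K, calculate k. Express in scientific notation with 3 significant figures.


k = A * exp(-Ea/(R*T))
k = 1e+10 * exp(-66000 / (8.314 * 593))
k = 1e+10 * exp(-13.386875)
k = 1.54e+04


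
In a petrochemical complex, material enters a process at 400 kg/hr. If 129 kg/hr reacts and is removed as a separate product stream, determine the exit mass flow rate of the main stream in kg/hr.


Steady-state mass balance on the main outlet: F_out = F_in - F_removed
F_out = 400 - 129
F_out = 271 kg/hr


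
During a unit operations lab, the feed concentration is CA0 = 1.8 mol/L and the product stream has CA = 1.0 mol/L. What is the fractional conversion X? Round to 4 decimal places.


X = (CA0 - CA) / CA0
X = (1.8 - 1.0) / 1.8
X = 0.8 / 1.8
X = 0.4444


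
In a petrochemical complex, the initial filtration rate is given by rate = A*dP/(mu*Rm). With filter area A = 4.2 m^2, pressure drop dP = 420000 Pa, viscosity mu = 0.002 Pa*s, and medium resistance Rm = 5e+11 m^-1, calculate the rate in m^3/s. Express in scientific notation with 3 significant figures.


rate = A * dP / (mu * Rm)
rate = 4.2 * 420000 / (0.002 * 5e+11)
rate = 1764000.0 / 1.000e+09
rate = 1.76e-03 m^3/s


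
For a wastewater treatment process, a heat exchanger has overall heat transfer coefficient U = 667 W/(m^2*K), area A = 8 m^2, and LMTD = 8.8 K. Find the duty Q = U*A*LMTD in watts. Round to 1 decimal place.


Q = U * A * LMTD
Q = 667 * 8 * 8.8
Q = 46956.8 W


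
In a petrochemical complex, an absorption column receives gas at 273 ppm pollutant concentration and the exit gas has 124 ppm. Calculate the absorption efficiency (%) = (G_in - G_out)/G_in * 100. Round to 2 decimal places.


Efficiency = (G_in - G_out) / G_in * 100%
Efficiency = (273 - 124) / 273 * 100
Efficiency = 149 / 273 * 100
Efficiency = 54.58%


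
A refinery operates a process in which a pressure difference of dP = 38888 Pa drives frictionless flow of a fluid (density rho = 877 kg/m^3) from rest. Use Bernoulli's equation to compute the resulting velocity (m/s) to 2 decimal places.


v = sqrt(2*dP/rho)
v = sqrt(2*38888/877)
v = sqrt(88.684151)
v = 9.42 m/s


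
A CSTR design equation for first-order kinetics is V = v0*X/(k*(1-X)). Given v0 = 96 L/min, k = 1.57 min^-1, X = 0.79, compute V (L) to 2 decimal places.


V = v0 * X / (k * (1 - X))
V = 96 * 0.79 / (1.57 * (1 - 0.79))
V = 75.84 / (1.57 * 0.21)
V = 75.84 / 0.3297
V = 230.03 L


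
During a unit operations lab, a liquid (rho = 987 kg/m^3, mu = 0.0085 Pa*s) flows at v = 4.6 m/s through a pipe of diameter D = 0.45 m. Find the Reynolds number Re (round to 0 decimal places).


Re = rho * v * D / mu
Re = 987 * 4.6 * 0.45 / 0.0085
Re = 2043.09 / 0.0085
Re = 240364


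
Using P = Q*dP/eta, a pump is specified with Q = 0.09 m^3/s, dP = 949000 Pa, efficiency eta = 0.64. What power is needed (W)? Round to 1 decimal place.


P = Q * dP / eta
P = 0.09 * 949000 / 0.64
P = 85410.0 / 0.64
P = 133453.1 W


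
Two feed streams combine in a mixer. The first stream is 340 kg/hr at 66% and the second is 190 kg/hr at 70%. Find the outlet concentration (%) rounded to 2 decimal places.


Mass balance on solute: F1*x1 + F2*x2 = F3*x3
F3 = F1 + F2 = 340 + 190 = 530 kg/hr
x3 = (F1*x1 + F2*x2)/F3
x3 = (340*0.66 + 190*0.7) / 530
x3 = 67.43%


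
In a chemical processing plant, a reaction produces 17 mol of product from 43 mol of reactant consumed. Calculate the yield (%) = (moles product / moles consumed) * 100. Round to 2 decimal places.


Yield = (moles product / moles consumed) * 100%
Yield = (17 / 43) * 100
Yield = 0.3953 * 100
Yield = 39.53%


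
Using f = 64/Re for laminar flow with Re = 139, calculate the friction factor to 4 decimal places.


f = 64 / Re
f = 64 / 139
f = 0.4604


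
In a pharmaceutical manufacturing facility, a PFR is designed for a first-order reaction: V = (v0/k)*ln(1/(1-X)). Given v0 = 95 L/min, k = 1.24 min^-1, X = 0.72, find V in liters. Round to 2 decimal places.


V = (v0/k) * ln(1/(1-X))
V = (95/1.24) * ln(1/(1-0.72))
V = 76.612903 * ln(3.571429)
V = 76.612903 * 1.272966
V = 97.53 L


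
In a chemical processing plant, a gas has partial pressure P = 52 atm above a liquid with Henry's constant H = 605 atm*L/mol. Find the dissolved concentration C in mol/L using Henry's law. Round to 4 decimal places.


C = P / H
C = 52 / 605
C = 0.0860 mol/L


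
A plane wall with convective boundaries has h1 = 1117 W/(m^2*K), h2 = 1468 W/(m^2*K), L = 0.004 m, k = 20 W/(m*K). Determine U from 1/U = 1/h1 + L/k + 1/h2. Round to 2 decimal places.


1/U = 1/h1 + L/k + 1/h2
1/U = 1/1117 + 0.004/20 + 1/1468
1/U = 0.0008952551 + 0.0002 + 0.0006811989
1/U = 0.001776454
U = 562.92 W/(m^2*K)


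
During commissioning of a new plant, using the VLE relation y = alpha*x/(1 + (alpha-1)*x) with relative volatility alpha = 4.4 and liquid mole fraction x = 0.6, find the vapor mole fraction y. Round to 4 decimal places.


y = alpha*x / (1 + (alpha-1)*x)
y = 4.4*0.6 / (1 + (4.4-1)*0.6)
y = 2.64 / (1 + 2.04)
y = 2.64 / 3.04
y = 0.8684


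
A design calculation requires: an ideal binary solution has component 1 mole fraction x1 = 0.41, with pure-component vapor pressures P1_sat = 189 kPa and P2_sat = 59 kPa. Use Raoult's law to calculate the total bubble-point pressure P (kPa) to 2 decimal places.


P = x1*P1_sat + x2*P2_sat
x2 = 1 - x1 = 1 - 0.41 = 0.59
P = 0.41*189 + 0.59*59
P = 77.49 + 34.81
P = 112.30 kPa


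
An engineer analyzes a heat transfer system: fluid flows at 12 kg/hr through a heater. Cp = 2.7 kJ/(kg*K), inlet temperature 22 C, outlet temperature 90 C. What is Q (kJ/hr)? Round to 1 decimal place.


Q = m_dot * Cp * (T2 - T1)
Q = 12 * 2.7 * (90 - 22)
Q = 12 * 2.7 * 68
Q = 2203.2 kJ/hr


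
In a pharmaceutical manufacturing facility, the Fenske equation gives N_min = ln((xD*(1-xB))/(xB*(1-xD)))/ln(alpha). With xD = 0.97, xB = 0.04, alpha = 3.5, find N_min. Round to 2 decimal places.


N_min = ln((xD*(1-xB))/(xB*(1-xD))) / ln(alpha)
Numerator inside ln: 0.9312 / 0.0012 = 776.0
ln(776.0) = 6.654153
ln(alpha) = ln(3.5) = 1.252763
N_min = 6.654153 / 1.252763 = 5.31


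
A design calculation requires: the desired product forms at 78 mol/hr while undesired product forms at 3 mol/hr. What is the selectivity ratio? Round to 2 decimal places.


S = desired product rate / undesired product rate
S = 78 / 3
S = 26.00


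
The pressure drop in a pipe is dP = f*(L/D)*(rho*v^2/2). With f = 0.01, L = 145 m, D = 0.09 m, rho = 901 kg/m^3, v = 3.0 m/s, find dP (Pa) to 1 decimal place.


dP = f * (L/D) * (rho*v^2/2)
dP = 0.01 * (145/0.09) * (901*3.0^2/2)
L/D = 1611.11111111
rho*v^2/2 = 901*9.0/2 = 4054.5
dP = 0.01 * 1611.11111111 * 4054.5
dP = 65322.5 Pa


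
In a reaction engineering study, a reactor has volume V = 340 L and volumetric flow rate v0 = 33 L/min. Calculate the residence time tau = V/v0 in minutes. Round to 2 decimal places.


tau = V / v0
tau = 340 / 33
tau = 10.30 min


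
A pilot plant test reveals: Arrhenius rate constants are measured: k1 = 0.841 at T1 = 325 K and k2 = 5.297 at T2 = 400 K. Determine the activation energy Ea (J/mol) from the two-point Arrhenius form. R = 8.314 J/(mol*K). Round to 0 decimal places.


Ea = R * ln(k2/k1) / (1/T1 - 1/T2)
ln(k2/k1) = ln(5.297/0.841) = 1.8403042
1/T1 - 1/T2 = 1/325 - 1/400 = 0.000576923077
Ea = 8.314 * 1.8403042 / 0.000576923077
Ea = 26521 J/mol


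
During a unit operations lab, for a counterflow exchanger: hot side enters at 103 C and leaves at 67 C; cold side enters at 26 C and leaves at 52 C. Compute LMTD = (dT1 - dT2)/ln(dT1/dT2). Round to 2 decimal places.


dT1 = Th_in - Tc_out = 103 - 52 = 51
dT2 = Th_out - Tc_in = 67 - 26 = 41
LMTD = (dT1 - dT2) / ln(dT1/dT2)
LMTD = (51 - 41) / ln(51/41)
LMTD = 45.82 K


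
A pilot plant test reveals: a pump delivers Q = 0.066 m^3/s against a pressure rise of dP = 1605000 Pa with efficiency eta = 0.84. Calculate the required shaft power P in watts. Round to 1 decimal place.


P = Q * dP / eta
P = 0.066 * 1605000 / 0.84
P = 105930.0 / 0.84
P = 126107.1 W


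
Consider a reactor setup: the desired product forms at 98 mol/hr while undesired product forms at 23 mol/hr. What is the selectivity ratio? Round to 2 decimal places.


S = desired product rate / undesired product rate
S = 98 / 23
S = 4.26


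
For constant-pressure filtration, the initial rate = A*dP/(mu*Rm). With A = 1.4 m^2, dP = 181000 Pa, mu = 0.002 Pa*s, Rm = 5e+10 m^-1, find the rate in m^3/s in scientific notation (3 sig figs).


rate = A * dP / (mu * Rm)
rate = 1.4 * 181000 / (0.002 * 5e+10)
rate = 253400.0 / 1.000e+08
rate = 2.53e-03 m^3/s


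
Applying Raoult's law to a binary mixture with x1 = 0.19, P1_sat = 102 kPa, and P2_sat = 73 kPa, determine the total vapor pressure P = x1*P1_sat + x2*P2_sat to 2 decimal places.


P = x1*P1_sat + x2*P2_sat
x2 = 1 - x1 = 1 - 0.19 = 0.81
P = 0.19*102 + 0.81*73
P = 19.38 + 59.13
P = 78.51 kPa


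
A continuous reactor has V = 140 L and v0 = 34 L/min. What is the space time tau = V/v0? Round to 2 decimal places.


tau = V / v0
tau = 140 / 34
tau = 4.12 min


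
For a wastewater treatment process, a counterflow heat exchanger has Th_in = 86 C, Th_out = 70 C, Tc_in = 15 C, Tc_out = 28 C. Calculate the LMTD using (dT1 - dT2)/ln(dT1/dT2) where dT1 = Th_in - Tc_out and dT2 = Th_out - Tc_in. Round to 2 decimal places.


dT1 = Th_in - Tc_out = 86 - 28 = 58
dT2 = Th_out - Tc_in = 70 - 15 = 55
LMTD = (dT1 - dT2) / ln(dT1/dT2)
LMTD = (58 - 55) / ln(58/55)
LMTD = 56.49 K


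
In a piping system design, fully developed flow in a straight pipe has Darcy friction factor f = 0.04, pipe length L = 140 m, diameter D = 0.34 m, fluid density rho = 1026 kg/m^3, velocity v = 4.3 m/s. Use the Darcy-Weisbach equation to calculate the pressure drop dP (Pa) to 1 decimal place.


dP = f * (L/D) * (rho*v^2/2)
dP = 0.04 * (140/0.34) * (1026*4.3^2/2)
L/D = 411.76470588
rho*v^2/2 = 1026*18.49/2 = 9485.37
dP = 0.04 * 411.76470588 * 9485.37
dP = 156229.6 Pa


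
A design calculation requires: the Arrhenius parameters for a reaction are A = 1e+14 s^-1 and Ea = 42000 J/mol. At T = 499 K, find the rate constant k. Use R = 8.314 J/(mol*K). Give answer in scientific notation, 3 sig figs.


k = A * exp(-Ea/(R*T))
k = 1e+14 * exp(-42000 / (8.314 * 499))
k = 1e+14 * exp(-10.123687)
k = 4.01e+09


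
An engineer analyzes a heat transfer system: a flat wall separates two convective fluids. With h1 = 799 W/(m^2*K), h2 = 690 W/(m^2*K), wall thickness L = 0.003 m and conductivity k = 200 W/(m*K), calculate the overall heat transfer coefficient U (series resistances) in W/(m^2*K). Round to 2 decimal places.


1/U = 1/h1 + L/k + 1/h2
1/U = 1/799 + 0.003/200 + 1/690
1/U = 0.0012515645 + 1.5e-05 + 0.0014492754
1/U = 0.0027158399
U = 368.21 W/(m^2*K)


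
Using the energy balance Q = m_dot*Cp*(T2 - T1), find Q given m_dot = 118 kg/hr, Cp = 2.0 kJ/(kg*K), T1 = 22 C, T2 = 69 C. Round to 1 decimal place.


Q = m_dot * Cp * (T2 - T1)
Q = 118 * 2.0 * (69 - 22)
Q = 118 * 2.0 * 47
Q = 11092.0 kJ/hr


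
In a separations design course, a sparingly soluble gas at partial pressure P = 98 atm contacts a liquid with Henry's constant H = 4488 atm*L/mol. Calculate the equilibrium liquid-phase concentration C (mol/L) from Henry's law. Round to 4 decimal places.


C = P / H
C = 98 / 4488
C = 0.0218 mol/L


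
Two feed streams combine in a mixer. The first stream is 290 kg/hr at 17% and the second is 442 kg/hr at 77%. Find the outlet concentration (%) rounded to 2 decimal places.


Mass balance on solute: F1*x1 + F2*x2 = F3*x3
F3 = F1 + F2 = 290 + 442 = 732 kg/hr
x3 = (F1*x1 + F2*x2)/F3
x3 = (290*0.17 + 442*0.77) / 732
x3 = 53.23%


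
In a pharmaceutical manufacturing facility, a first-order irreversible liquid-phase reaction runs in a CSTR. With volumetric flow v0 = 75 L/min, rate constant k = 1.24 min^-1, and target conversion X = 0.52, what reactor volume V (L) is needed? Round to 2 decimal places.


V = v0 * X / (k * (1 - X))
V = 75 * 0.52 / (1.24 * (1 - 0.52))
V = 39.0 / (1.24 * 0.48)
V = 39.0 / 0.5952
V = 65.52 L


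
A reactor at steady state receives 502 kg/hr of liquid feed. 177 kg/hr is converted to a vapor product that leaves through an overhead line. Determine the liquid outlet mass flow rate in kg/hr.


Steady-state mass balance on the main outlet: F_out = F_in - F_removed
F_out = 502 - 177
F_out = 325 kg/hr


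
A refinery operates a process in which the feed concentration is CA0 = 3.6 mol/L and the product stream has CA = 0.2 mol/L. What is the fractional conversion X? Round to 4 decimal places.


X = (CA0 - CA) / CA0
X = (3.6 - 0.2) / 3.6
X = 3.4 / 3.6
X = 0.9444


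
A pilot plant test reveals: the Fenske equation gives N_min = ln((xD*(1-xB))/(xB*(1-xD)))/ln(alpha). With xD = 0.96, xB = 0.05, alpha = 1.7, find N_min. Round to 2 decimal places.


N_min = ln((xD*(1-xB))/(xB*(1-xD))) / ln(alpha)
Numerator inside ln: 0.912 / 0.002 = 456.0
ln(456.0) = 6.122493
ln(alpha) = ln(1.7) = 0.530628
N_min = 6.122493 / 0.530628 = 11.54


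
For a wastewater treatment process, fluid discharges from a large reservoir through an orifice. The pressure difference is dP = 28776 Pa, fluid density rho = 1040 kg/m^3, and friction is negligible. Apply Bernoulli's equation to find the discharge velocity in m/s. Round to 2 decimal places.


v = sqrt(2*dP/rho)
v = sqrt(2*28776/1040)
v = sqrt(55.338462)
v = 7.44 m/s


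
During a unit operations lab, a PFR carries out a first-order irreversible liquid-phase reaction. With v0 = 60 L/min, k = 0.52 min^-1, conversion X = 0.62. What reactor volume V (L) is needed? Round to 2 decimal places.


V = (v0/k) * ln(1/(1-X))
V = (60/0.52) * ln(1/(1-0.62))
V = 115.384615 * ln(2.631579)
V = 115.384615 * 0.967584
V = 111.64 L


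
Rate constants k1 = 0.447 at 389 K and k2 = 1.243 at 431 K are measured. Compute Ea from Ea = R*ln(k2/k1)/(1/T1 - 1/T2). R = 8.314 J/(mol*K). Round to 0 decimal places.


Ea = R * ln(k2/k1) / (1/T1 - 1/T2)
ln(k2/k1) = ln(1.243/0.447) = 1.0227245
1/T1 - 1/T2 = 1/389 - 1/431 = 0.000250508473
Ea = 8.314 * 1.0227245 / 0.000250508473
Ea = 33943 J/mol


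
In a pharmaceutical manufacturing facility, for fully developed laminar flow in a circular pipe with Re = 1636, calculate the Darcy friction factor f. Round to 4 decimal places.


f = 64 / Re
f = 64 / 1636
f = 0.0391


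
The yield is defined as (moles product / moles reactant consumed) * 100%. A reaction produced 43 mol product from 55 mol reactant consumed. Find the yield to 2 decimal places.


Yield = (moles product / moles consumed) * 100%
Yield = (43 / 55) * 100
Yield = 0.7818 * 100
Yield = 78.18%


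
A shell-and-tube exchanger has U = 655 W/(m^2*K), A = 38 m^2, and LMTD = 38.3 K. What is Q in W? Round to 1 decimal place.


Q = U * A * LMTD
Q = 655 * 38 * 38.3
Q = 953287.0 W


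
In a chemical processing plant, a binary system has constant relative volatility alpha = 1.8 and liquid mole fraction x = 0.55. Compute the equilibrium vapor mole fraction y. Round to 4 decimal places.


y = alpha*x / (1 + (alpha-1)*x)
y = 1.8*0.55 / (1 + (1.8-1)*0.55)
y = 0.99 / (1 + 0.44)
y = 0.99 / 1.44
y = 0.6875


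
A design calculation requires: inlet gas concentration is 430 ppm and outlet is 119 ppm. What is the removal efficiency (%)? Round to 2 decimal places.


Efficiency = (G_in - G_out) / G_in * 100%
Efficiency = (430 - 119) / 430 * 100
Efficiency = 311 / 430 * 100
Efficiency = 72.33%


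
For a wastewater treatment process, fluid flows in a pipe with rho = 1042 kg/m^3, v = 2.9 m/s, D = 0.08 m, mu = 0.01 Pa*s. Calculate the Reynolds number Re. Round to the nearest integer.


Re = rho * v * D / mu
Re = 1042 * 2.9 * 0.08 / 0.01
Re = 241.744 / 0.01
Re = 24174


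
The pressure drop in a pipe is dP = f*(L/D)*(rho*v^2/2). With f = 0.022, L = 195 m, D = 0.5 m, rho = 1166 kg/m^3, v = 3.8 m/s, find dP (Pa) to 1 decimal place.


dP = f * (L/D) * (rho*v^2/2)
dP = 0.022 * (195/0.5) * (1166*3.8^2/2)
L/D = 390.0
rho*v^2/2 = 1166*14.44/2 = 8418.52
dP = 0.022 * 390.0 * 8418.52
dP = 72230.9 Pa


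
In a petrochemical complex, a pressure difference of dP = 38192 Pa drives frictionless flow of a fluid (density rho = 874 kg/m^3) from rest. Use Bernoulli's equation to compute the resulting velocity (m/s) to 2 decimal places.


v = sqrt(2*dP/rho)
v = sqrt(2*38192/874)
v = sqrt(87.395881)
v = 9.35 m/s


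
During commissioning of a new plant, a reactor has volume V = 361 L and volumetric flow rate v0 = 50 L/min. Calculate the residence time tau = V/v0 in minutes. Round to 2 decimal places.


tau = V / v0
tau = 361 / 50
tau = 7.22 min


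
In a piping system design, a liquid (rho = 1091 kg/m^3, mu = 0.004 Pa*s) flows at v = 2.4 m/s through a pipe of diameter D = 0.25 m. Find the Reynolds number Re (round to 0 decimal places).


Re = rho * v * D / mu
Re = 1091 * 2.4 * 0.25 / 0.004
Re = 654.6 / 0.004
Re = 163650


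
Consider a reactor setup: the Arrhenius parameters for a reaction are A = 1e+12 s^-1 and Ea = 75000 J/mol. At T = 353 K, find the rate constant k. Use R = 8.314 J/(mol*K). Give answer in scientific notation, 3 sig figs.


k = A * exp(-Ea/(R*T))
k = 1e+12 * exp(-75000 / (8.314 * 353))
k = 1e+12 * exp(-25.555038)
k = 7.97e+00


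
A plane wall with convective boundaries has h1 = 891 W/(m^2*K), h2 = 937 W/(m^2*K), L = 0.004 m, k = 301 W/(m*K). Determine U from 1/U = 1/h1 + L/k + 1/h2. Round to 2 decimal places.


1/U = 1/h1 + L/k + 1/h2
1/U = 1/891 + 0.004/301 + 1/937
1/U = 0.0011223345 + 1.3289e-05 + 0.0010672359
1/U = 0.0022028594
U = 453.96 W/(m^2*K)


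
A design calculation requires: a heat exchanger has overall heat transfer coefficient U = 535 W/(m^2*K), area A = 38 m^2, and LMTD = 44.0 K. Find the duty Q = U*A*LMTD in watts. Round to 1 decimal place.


Q = U * A * LMTD
Q = 535 * 38 * 44.0
Q = 894520.0 W


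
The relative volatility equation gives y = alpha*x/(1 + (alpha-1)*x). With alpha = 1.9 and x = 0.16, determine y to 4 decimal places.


y = alpha*x / (1 + (alpha-1)*x)
y = 1.9*0.16 / (1 + (1.9-1)*0.16)
y = 0.304 / (1 + 0.144)
y = 0.304 / 1.144
y = 0.2657


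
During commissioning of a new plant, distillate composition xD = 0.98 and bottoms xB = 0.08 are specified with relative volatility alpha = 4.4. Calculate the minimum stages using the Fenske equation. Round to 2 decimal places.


N_min = ln((xD*(1-xB))/(xB*(1-xD))) / ln(alpha)
Numerator inside ln: 0.9016 / 0.0016 = 563.5
ln(563.5) = 6.334167
ln(alpha) = ln(4.4) = 1.481605
N_min = 6.334167 / 1.481605 = 4.28


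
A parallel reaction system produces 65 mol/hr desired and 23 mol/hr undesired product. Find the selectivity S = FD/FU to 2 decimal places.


S = desired product rate / undesired product rate
S = 65 / 23
S = 2.83


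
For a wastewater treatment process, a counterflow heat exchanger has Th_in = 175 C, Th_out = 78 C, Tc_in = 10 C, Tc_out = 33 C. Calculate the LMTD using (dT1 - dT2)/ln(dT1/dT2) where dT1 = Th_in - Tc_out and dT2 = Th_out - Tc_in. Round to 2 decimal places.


dT1 = Th_in - Tc_out = 175 - 33 = 142
dT2 = Th_out - Tc_in = 78 - 10 = 68
LMTD = (dT1 - dT2) / ln(dT1/dT2)
LMTD = (142 - 68) / ln(142/68)
LMTD = 100.50 K


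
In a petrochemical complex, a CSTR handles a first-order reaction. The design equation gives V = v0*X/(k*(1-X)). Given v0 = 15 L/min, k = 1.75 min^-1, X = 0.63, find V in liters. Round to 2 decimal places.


V = v0 * X / (k * (1 - X))
V = 15 * 0.63 / (1.75 * (1 - 0.63))
V = 9.45 / (1.75 * 0.37)
V = 9.45 / 0.6475
V = 14.59 L


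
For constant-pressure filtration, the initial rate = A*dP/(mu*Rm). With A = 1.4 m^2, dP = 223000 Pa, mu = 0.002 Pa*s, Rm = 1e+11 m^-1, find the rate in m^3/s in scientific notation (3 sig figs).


rate = A * dP / (mu * Rm)
rate = 1.4 * 223000 / (0.002 * 1e+11)
rate = 312200.0 / 2.000e+08
rate = 1.56e-03 m^3/s


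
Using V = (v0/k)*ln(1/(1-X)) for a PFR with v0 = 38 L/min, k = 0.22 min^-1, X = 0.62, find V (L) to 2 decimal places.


V = (v0/k) * ln(1/(1-X))
V = (38/0.22) * ln(1/(1-0.62))
V = 172.727273 * ln(2.631579)
V = 172.727273 * 0.967584
V = 167.13 L


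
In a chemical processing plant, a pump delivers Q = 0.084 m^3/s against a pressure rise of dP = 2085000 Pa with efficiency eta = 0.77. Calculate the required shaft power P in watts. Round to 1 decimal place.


P = Q * dP / eta
P = 0.084 * 2085000 / 0.77
P = 175140.0 / 0.77
P = 227454.5 W


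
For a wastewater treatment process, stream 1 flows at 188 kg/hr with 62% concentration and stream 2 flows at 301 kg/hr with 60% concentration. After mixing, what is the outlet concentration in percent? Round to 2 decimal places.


Mass balance on solute: F1*x1 + F2*x2 = F3*x3
F3 = F1 + F2 = 188 + 301 = 489 kg/hr
x3 = (F1*x1 + F2*x2)/F3
x3 = (188*0.62 + 301*0.6) / 489
x3 = 60.77%


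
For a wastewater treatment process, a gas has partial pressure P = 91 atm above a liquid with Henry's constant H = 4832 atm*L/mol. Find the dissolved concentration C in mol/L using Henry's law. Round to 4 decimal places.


C = P / H
C = 91 / 4832
C = 0.0188 mol/L


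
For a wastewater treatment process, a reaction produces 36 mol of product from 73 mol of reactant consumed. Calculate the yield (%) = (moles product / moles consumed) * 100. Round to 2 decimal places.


Yield = (moles product / moles consumed) * 100%
Yield = (36 / 73) * 100
Yield = 0.4932 * 100
Yield = 49.32%


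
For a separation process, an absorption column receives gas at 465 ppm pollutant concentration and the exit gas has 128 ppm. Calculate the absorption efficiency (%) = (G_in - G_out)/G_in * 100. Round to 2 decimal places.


Efficiency = (G_in - G_out) / G_in * 100%
Efficiency = (465 - 128) / 465 * 100
Efficiency = 337 / 465 * 100
Efficiency = 72.47%


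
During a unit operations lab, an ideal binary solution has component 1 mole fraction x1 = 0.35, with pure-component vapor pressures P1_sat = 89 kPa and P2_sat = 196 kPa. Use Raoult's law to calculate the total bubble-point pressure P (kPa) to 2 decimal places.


P = x1*P1_sat + x2*P2_sat
x2 = 1 - x1 = 1 - 0.35 = 0.65
P = 0.35*89 + 0.65*196
P = 31.15 + 127.4
P = 158.55 kPa


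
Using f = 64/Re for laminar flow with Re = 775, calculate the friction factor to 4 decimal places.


f = 64 / Re
f = 64 / 775
f = 0.0826


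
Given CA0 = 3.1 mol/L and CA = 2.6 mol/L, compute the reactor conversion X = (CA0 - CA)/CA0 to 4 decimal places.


X = (CA0 - CA) / CA0
X = (3.1 - 2.6) / 3.1
X = 0.5 / 3.1
X = 0.1613


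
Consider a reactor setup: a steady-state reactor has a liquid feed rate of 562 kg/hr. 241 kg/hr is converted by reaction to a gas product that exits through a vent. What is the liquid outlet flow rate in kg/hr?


Steady-state mass balance on the main outlet: F_out = F_in - F_removed
F_out = 562 - 241
F_out = 321 kg/hr


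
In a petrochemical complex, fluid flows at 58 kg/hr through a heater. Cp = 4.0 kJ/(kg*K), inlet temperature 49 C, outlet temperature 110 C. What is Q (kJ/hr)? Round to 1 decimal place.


Q = m_dot * Cp * (T2 - T1)
Q = 58 * 4.0 * (110 - 49)
Q = 58 * 4.0 * 61
Q = 14152.0 kJ/hr


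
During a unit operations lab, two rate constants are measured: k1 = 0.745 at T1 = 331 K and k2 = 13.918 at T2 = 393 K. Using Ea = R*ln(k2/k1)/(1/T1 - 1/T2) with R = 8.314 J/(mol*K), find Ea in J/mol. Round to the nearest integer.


Ea = R * ln(k2/k1) / (1/T1 - 1/T2)
ln(k2/k1) = ln(13.918/0.745) = 2.927554
1/T1 - 1/T2 = 1/331 - 1/393 = 0.000476618774
Ea = 8.314 * 2.927554 / 0.000476618774
Ea = 51067 J/mol


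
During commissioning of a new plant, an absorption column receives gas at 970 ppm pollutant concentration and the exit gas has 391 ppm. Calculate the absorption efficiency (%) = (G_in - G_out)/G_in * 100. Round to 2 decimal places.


Efficiency = (G_in - G_out) / G_in * 100%
Efficiency = (970 - 391) / 970 * 100
Efficiency = 579 / 970 * 100
Efficiency = 59.69%


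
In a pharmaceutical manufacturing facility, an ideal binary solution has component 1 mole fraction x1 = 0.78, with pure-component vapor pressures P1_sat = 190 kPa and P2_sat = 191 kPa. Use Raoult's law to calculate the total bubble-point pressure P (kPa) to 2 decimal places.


P = x1*P1_sat + x2*P2_sat
x2 = 1 - x1 = 1 - 0.78 = 0.22
P = 0.78*190 + 0.22*191
P = 148.2 + 42.02
P = 190.22 kPa


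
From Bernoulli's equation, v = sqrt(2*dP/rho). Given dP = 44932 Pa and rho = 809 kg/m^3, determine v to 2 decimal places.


v = sqrt(2*dP/rho)
v = sqrt(2*44932/809)
v = sqrt(111.080346)
v = 10.54 m/s


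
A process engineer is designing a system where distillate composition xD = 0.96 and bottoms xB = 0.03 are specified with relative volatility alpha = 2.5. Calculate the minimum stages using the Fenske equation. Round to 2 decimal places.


N_min = ln((xD*(1-xB))/(xB*(1-xD))) / ln(alpha)
Numerator inside ln: 0.9312 / 0.0012 = 776.0
ln(776.0) = 6.654153
ln(alpha) = ln(2.5) = 0.916291
N_min = 6.654153 / 0.916291 = 7.26


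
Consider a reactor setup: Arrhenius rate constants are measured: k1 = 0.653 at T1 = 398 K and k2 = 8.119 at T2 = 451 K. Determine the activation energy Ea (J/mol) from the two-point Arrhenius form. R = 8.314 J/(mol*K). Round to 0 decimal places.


Ea = R * ln(k2/k1) / (1/T1 - 1/T2)
ln(k2/k1) = ln(8.119/0.653) = 2.5203851
1/T1 - 1/T2 = 1/398 - 1/451 = 0.000295267914
Ea = 8.314 * 2.5203851 / 0.000295267914
Ea = 70968 J/mol


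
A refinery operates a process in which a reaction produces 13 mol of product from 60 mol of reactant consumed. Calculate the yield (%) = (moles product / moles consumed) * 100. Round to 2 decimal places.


Yield = (moles product / moles consumed) * 100%
Yield = (13 / 60) * 100
Yield = 0.2167 * 100
Yield = 21.67%


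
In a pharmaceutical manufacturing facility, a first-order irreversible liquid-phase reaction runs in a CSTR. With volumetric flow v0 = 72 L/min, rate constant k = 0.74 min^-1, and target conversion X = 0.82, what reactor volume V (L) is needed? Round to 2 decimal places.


V = v0 * X / (k * (1 - X))
V = 72 * 0.82 / (0.74 * (1 - 0.82))
V = 59.04 / (0.74 * 0.18)
V = 59.04 / 0.1332
V = 443.24 L


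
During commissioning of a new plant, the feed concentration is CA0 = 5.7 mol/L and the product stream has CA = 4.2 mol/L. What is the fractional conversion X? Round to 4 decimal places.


X = (CA0 - CA) / CA0
X = (5.7 - 4.2) / 5.7
X = 1.5 / 5.7
X = 0.2632


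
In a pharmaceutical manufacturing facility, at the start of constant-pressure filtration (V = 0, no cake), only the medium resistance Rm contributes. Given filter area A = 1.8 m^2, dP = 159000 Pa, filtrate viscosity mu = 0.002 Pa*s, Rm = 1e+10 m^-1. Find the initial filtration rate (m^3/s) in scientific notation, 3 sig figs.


rate = A * dP / (mu * Rm)
rate = 1.8 * 159000 / (0.002 * 1e+10)
rate = 286200.0 / 2.000e+07
rate = 1.43e-02 m^3/s


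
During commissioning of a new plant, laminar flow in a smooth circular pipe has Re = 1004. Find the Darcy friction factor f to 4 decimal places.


f = 64 / Re
f = 64 / 1004
f = 0.0637


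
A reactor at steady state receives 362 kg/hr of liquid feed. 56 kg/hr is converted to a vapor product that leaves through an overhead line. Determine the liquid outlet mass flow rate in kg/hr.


Steady-state mass balance on the main outlet: F_out = F_in - F_removed
F_out = 362 - 56
F_out = 306 kg/hr


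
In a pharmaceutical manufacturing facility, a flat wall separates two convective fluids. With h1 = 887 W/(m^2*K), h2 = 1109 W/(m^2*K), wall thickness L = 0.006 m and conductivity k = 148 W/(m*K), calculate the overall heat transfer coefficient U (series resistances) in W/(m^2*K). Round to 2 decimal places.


1/U = 1/h1 + L/k + 1/h2
1/U = 1/887 + 0.006/148 + 1/1109
1/U = 0.0011273957 + 4.05405e-05 + 0.0009017133
1/U = 0.0020696495
U = 483.17 W/(m^2*K)


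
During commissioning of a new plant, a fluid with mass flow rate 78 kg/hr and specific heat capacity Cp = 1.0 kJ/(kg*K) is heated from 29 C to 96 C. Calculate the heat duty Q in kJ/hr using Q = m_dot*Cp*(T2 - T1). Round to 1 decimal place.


Q = m_dot * Cp * (T2 - T1)
Q = 78 * 1.0 * (96 - 29)
Q = 78 * 1.0 * 67
Q = 5226.0 kJ/hr


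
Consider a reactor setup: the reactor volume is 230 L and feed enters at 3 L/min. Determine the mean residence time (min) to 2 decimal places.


tau = V / v0
tau = 230 / 3
tau = 76.67 min


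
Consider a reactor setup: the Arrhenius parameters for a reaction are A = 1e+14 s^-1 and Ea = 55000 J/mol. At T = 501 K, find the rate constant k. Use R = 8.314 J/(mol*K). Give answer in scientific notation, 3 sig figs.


k = A * exp(-Ea/(R*T))
k = 1e+14 * exp(-55000 / (8.314 * 501))
k = 1e+14 * exp(-13.204287)
k = 1.84e+08


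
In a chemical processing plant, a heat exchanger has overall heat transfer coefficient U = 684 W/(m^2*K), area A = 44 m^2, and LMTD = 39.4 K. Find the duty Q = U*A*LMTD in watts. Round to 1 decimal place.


Q = U * A * LMTD
Q = 684 * 44 * 39.4
Q = 1185782.4 W


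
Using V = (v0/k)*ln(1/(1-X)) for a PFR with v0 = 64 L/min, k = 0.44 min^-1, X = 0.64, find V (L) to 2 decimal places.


V = (v0/k) * ln(1/(1-X))
V = (64/0.44) * ln(1/(1-0.64))
V = 145.454545 * ln(2.777778)
V = 145.454545 * 1.021651
V = 148.60 L


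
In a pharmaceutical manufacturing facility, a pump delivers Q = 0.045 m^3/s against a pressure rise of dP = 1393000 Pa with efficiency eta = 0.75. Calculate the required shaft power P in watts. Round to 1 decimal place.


P = Q * dP / eta
P = 0.045 * 1393000 / 0.75
P = 62685.0 / 0.75
P = 83580.0 W


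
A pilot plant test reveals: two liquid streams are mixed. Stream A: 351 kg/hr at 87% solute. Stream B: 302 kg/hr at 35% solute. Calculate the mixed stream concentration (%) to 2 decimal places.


Mass balance on solute: F1*x1 + F2*x2 = F3*x3
F3 = F1 + F2 = 351 + 302 = 653 kg/hr
x3 = (F1*x1 + F2*x2)/F3
x3 = (351*0.87 + 302*0.35) / 653
x3 = 62.95%


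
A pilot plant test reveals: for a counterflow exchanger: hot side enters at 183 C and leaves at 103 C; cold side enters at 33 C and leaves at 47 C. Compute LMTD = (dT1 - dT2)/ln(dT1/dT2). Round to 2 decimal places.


dT1 = Th_in - Tc_out = 183 - 47 = 136
dT2 = Th_out - Tc_in = 103 - 33 = 70
LMTD = (dT1 - dT2) / ln(dT1/dT2)
LMTD = (136 - 70) / ln(136/70)
LMTD = 99.37 K


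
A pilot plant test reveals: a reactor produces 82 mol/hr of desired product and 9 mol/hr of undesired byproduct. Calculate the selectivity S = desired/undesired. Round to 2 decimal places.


S = desired product rate / undesired product rate
S = 82 / 9
S = 9.11


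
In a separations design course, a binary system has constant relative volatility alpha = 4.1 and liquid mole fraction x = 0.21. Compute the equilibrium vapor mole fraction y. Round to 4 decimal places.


y = alpha*x / (1 + (alpha-1)*x)
y = 4.1*0.21 / (1 + (4.1-1)*0.21)
y = 0.861 / (1 + 0.651)
y = 0.861 / 1.651
y = 0.5215


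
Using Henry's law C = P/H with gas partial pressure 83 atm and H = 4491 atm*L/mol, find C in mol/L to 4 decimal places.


C = P / H
C = 83 / 4491
C = 0.0185 mol/L


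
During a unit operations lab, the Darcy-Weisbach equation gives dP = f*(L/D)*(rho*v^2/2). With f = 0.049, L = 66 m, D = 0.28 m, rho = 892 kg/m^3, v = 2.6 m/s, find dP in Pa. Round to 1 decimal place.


dP = f * (L/D) * (rho*v^2/2)
dP = 0.049 * (66/0.28) * (892*2.6^2/2)
L/D = 235.71428571
rho*v^2/2 = 892*6.76/2 = 3014.96
dP = 0.049 * 235.71428571 * 3014.96
dP = 34822.8 Pa


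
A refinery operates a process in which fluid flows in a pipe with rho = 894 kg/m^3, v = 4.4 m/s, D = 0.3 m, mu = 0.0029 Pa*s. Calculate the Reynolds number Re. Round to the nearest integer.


Re = rho * v * D / mu
Re = 894 * 4.4 * 0.3 / 0.0029
Re = 1180.08 / 0.0029
Re = 406924


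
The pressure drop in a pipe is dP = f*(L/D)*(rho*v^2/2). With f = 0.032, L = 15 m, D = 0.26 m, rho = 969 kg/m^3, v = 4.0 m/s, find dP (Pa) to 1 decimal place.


dP = f * (L/D) * (rho*v^2/2)
dP = 0.032 * (15/0.26) * (969*4.0^2/2)
L/D = 57.69230769
rho*v^2/2 = 969*16.0/2 = 7752.0
dP = 0.032 * 57.69230769 * 7752.0
dP = 14311.4 Pa


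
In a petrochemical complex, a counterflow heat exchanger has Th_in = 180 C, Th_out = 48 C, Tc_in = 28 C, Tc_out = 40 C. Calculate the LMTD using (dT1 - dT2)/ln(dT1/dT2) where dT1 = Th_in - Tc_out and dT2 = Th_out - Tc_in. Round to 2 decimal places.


dT1 = Th_in - Tc_out = 180 - 40 = 140
dT2 = Th_out - Tc_in = 48 - 28 = 20
LMTD = (dT1 - dT2) / ln(dT1/dT2)
LMTD = (140 - 20) / ln(140/20)
LMTD = 61.67 K


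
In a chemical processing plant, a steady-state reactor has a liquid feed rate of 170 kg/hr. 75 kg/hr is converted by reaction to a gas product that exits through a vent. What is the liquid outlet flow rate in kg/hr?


Steady-state mass balance on the main outlet: F_out = F_in - F_removed
F_out = 170 - 75
F_out = 95 kg/hr


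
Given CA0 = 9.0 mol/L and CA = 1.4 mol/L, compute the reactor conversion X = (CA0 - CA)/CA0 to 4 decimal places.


X = (CA0 - CA) / CA0
X = (9.0 - 1.4) / 9.0
X = 7.6 / 9.0
X = 0.8444


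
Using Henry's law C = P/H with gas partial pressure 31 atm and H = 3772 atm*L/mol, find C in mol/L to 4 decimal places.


C = P / H
C = 31 / 3772
C = 0.0082 mol/L


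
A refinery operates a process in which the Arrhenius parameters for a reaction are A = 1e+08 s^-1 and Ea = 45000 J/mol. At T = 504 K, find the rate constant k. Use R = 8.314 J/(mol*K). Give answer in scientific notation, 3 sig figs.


k = A * exp(-Ea/(R*T))
k = 1e+08 * exp(-45000 / (8.314 * 504))
k = 1e+08 * exp(-10.739201)
k = 2.17e+03


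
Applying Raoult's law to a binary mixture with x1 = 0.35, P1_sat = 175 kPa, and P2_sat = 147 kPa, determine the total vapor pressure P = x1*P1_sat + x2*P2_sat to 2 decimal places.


P = x1*P1_sat + x2*P2_sat
x2 = 1 - x1 = 1 - 0.35 = 0.65
P = 0.35*175 + 0.65*147
P = 61.25 + 95.55
P = 156.80 kPa


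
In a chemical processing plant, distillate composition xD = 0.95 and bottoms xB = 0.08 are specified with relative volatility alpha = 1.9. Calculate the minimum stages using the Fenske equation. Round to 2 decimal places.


N_min = ln((xD*(1-xB))/(xB*(1-xD))) / ln(alpha)
Numerator inside ln: 0.874 / 0.004 = 218.5
ln(218.5) = 5.386786
ln(alpha) = ln(1.9) = 0.641854
N_min = 5.386786 / 0.641854 = 8.39


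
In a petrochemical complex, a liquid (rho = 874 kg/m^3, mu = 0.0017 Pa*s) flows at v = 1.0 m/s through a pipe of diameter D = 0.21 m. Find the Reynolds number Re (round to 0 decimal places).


Re = rho * v * D / mu
Re = 874 * 1.0 * 0.21 / 0.0017
Re = 183.54 / 0.0017
Re = 107965


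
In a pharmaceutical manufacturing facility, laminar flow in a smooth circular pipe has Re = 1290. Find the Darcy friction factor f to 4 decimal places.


f = 64 / Re
f = 64 / 1290
f = 0.0496


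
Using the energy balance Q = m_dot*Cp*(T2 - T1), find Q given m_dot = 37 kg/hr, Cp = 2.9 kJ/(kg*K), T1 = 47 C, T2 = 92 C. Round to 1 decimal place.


Q = m_dot * Cp * (T2 - T1)
Q = 37 * 2.9 * (92 - 47)
Q = 37 * 2.9 * 45
Q = 4828.5 kJ/hr
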